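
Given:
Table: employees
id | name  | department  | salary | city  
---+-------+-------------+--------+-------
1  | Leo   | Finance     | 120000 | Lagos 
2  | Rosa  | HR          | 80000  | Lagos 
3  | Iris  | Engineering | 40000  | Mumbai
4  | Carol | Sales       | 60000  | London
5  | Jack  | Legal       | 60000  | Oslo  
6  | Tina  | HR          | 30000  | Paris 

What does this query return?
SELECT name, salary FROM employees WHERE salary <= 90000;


Filtering: salary <= 90000
Matching: 5 rows

5 rows:
Rosa, 80000
Iris, 40000
Carol, 60000
Jack, 60000
Tina, 30000


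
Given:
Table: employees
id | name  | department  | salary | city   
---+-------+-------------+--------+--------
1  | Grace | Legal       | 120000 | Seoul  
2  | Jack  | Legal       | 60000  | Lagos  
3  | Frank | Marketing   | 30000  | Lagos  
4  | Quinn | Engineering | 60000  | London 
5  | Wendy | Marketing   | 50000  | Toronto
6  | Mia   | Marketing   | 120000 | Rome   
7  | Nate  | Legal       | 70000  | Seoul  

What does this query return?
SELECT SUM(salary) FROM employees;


SUM(salary) = 120000 + 60000 + 30000 + 60000 + 50000 + 120000 + 70000 = 510000

510000


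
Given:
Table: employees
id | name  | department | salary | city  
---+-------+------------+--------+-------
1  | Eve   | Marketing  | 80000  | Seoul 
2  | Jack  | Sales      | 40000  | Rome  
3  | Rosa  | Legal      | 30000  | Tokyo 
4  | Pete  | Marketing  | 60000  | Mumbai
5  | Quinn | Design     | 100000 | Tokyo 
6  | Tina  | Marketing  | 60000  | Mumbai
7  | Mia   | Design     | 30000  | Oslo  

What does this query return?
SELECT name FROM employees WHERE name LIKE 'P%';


LIKE 'P%' matches names starting with 'P'
Matching: 1

1 rows:
Pete


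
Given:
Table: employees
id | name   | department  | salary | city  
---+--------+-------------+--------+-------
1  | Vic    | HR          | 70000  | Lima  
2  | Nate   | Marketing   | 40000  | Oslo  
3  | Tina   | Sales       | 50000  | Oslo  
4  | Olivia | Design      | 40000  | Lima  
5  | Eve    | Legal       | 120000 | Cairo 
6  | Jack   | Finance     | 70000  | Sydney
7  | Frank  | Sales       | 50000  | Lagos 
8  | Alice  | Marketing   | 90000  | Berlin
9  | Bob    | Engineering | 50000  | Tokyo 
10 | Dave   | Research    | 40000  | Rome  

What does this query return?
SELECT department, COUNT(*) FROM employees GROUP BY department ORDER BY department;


Assigning each row to its department group:
  Vic -> HR
  Nate -> Marketing
  Tina -> Sales
  Olivia -> Design
  Eve -> Legal
  Jack -> Finance
  Frank -> Sales
  Alice -> Marketing
  Bob -> Engineering
  Dave -> Research


8 groups:
Design, 1
Engineering, 1
Finance, 1
HR, 1
Legal, 1
Marketing, 2
Research, 1
Sales, 2


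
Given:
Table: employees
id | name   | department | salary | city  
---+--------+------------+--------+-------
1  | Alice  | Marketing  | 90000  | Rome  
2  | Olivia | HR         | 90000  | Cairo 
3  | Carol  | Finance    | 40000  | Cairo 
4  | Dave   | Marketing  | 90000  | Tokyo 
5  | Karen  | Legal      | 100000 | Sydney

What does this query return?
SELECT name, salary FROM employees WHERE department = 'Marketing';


Filtering: department = 'Marketing'
Matching rows: 2

2 rows:
Alice, 90000
Dave, 90000


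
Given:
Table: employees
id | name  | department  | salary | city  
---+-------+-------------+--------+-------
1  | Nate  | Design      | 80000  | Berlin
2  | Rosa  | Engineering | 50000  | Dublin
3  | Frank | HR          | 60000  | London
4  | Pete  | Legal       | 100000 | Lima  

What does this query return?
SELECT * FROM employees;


SELECT * returns all 4 rows with all columns

4 rows:
1, Nate, Design, 80000, Berlin
2, Rosa, Engineering, 50000, Dublin
3, Frank, HR, 60000, London
4, Pete, Legal, 100000, Lima


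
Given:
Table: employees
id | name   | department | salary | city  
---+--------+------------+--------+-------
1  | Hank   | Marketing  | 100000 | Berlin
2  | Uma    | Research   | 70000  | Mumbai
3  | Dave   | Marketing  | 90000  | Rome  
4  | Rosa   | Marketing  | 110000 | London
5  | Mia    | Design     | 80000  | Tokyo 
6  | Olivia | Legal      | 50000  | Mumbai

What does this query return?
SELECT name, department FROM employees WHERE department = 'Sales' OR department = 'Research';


Filtering: department = 'Sales' OR 'Research'
Matching: 1 rows

1 rows:
Uma, Research


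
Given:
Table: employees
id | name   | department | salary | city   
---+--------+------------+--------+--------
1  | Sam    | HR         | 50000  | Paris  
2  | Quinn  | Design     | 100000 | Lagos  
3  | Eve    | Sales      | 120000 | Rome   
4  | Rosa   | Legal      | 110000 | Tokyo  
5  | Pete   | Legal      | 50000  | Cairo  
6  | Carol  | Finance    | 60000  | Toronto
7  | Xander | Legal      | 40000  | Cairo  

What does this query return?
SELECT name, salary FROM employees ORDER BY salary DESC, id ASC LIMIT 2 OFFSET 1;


Sort by salary DESC (id ASC tiebreak), then skip 1 and take 2
Rows 2 through 3

2 rows:
Rosa, 110000
Quinn, 100000


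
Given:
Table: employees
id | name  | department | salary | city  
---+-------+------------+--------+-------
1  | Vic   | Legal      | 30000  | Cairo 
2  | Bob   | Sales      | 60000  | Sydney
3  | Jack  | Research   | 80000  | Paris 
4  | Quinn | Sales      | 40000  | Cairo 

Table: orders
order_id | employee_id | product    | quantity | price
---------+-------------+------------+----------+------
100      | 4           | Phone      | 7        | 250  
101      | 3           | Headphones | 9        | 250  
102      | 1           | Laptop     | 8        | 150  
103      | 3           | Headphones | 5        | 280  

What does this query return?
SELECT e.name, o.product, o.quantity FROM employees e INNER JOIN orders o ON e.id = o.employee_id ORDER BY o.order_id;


Joining employees.id = orders.employee_id:
  employee Quinn (id=4) -> order Phone
  employee Jack (id=3) -> order Headphones
  employee Vic (id=1) -> order Laptop
  employee Jack (id=3) -> order Headphones


4 rows:
Quinn, Phone, 7
Jack, Headphones, 9
Vic, Laptop, 8
Jack, Headphones, 5


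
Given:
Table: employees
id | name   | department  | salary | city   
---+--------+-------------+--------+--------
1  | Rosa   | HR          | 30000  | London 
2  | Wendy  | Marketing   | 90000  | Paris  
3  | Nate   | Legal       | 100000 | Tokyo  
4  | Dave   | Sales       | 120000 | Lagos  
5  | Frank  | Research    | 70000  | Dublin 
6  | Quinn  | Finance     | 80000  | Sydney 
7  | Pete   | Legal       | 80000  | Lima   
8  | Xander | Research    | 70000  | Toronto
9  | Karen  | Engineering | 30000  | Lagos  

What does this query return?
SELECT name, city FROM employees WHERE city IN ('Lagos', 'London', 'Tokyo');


Filtering: city IN ('Lagos', 'London', 'Tokyo')
Matching: 4 rows

4 rows:
Rosa, London
Nate, Tokyo
Dave, Lagos
Karen, Lagos


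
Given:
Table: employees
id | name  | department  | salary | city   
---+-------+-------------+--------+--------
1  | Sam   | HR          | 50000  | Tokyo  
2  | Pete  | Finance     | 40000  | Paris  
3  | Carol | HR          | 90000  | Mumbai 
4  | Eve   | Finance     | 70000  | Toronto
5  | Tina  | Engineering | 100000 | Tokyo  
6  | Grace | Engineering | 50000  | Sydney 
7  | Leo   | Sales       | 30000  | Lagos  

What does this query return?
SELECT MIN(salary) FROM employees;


Salaries: 50000, 40000, 90000, 70000, 100000, 50000, 30000
MIN = 30000

30000


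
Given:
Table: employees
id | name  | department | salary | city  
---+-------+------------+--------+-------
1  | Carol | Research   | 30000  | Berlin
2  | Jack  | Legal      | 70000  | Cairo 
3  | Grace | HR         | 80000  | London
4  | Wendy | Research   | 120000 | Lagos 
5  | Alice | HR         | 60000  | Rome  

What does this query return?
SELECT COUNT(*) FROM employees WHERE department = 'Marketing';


Counting rows where department = 'Marketing'


0


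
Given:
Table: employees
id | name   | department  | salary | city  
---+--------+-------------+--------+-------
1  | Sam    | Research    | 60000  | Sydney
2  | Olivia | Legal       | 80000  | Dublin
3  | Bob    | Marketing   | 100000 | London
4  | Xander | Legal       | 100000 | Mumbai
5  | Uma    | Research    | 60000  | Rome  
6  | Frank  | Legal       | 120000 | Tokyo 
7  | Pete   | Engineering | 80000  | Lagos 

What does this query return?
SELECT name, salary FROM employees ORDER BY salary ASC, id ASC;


Sorting by salary ASC, then id ASC for ties

7 rows:
Sam, 60000
Uma, 60000
Olivia, 80000
Pete, 80000
Bob, 100000
Xander, 100000
Frank, 120000


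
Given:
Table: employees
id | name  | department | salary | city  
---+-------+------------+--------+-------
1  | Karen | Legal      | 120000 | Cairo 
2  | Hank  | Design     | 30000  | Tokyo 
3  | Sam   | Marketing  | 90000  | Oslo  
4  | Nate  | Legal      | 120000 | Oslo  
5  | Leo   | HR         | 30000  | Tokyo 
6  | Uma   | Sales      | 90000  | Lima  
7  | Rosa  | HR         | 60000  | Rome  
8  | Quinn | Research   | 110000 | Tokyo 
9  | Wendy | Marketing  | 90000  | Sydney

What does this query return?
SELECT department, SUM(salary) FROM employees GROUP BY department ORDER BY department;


Summing salary within each department:
  Design: 30000 = 30000
  HR: 30000 + 60000 = 90000
  Legal: 120000 + 120000 = 240000
  Marketing: 90000 + 90000 = 180000
  Research: 110000 = 110000
  Sales: 90000 = 90000


6 groups:
Design, 30000
HR, 90000
Legal, 240000
Marketing, 180000
Research, 110000
Sales, 90000


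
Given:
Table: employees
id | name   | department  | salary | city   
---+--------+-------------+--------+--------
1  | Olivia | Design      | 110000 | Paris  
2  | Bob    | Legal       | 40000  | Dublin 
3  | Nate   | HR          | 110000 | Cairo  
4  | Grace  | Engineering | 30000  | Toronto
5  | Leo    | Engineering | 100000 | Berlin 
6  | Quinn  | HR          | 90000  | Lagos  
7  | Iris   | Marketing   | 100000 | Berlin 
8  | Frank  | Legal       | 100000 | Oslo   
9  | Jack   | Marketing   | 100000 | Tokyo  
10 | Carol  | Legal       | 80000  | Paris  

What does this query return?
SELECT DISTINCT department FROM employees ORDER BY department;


All 'department' values (row order): Design, Legal, HR, Engineering, Engineering, HR, Marketing, Legal, Marketing, Legal
Removing duplicates leaves 5 unique value(s).

5 values:
Design
Engineering
HR
Legal
Marketing


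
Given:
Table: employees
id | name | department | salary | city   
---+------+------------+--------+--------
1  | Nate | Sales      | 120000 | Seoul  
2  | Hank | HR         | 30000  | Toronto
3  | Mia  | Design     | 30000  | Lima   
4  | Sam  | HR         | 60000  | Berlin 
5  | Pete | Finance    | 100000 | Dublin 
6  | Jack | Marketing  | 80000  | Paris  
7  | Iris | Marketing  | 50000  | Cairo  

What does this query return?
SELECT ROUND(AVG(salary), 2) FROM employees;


SUM(salary) = 470000
COUNT = 7
ROUND(AVG, 2) = ROUND(470000 / 7, 2) = 67142.86

67142.86


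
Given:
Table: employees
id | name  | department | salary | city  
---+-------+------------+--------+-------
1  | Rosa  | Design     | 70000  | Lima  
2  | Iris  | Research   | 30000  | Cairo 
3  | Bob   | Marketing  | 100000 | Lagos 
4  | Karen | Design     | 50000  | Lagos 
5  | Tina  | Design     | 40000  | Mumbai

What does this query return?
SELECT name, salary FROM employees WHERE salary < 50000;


Filtering: salary < 50000
Matching: 2 rows

2 rows:
Iris, 30000
Tina, 40000


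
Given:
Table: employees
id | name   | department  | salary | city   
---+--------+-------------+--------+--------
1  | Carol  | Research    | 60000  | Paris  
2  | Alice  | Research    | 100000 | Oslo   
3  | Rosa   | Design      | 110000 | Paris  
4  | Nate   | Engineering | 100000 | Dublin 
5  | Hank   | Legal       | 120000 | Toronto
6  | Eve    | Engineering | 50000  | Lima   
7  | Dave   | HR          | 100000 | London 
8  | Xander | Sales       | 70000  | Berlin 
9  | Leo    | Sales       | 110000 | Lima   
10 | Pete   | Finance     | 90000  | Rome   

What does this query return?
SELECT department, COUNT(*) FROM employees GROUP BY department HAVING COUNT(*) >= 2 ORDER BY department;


Groups with count >= 2:
  Engineering: 2 -> PASS
  Research: 2 -> PASS
  Sales: 2 -> PASS
  Design: 1 -> filtered out
  Finance: 1 -> filtered out
  HR: 1 -> filtered out
  Legal: 1 -> filtered out


3 groups:
Engineering, 2
Research, 2
Sales, 2


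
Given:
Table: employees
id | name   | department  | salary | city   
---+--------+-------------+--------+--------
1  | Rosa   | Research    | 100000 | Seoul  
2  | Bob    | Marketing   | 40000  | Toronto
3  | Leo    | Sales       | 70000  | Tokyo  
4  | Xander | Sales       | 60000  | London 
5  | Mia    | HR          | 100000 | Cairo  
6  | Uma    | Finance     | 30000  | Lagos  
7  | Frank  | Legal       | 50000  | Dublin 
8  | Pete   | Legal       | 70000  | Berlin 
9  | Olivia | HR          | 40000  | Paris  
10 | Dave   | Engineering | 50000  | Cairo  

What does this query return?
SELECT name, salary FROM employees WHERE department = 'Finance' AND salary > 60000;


Filtering: department = 'Finance' AND salary > 60000
Matching: 0 rows

Empty result set (0 rows)


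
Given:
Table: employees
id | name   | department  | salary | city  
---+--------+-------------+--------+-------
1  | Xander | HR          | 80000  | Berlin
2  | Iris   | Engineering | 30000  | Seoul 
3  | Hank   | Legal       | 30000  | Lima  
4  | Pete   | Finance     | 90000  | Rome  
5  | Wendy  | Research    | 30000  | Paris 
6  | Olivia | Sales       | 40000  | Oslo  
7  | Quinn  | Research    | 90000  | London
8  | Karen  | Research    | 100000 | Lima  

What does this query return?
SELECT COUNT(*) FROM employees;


COUNT(*) counts all rows

8


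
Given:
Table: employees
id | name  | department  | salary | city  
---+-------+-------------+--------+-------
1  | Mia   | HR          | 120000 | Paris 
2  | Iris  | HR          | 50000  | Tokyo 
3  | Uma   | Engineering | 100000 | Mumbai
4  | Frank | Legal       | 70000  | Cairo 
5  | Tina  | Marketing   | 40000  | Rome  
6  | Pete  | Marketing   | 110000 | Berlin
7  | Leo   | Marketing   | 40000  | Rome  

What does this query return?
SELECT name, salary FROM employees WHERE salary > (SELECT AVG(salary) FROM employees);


Subquery: AVG(salary) = 75714.29
Filtering: salary > 75714.29
  Mia (120000) -> MATCH
  Uma (100000) -> MATCH
  Pete (110000) -> MATCH


3 rows:
Mia, 120000
Uma, 100000
Pete, 110000


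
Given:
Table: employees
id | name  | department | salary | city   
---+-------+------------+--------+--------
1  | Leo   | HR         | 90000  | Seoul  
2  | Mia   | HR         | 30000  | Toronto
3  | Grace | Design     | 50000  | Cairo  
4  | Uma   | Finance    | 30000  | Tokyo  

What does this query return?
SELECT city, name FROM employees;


Projecting columns: city, name

4 rows:
Seoul, Leo
Toronto, Mia
Cairo, Grace
Tokyo, Uma


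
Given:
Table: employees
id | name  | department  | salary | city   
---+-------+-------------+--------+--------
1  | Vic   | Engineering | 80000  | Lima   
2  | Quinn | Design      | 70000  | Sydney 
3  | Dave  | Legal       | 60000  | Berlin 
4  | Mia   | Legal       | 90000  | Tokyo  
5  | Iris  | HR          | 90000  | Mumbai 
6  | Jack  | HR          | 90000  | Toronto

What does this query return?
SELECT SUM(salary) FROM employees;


SUM(salary) = 80000 + 70000 + 60000 + 90000 + 90000 + 90000 = 480000

480000


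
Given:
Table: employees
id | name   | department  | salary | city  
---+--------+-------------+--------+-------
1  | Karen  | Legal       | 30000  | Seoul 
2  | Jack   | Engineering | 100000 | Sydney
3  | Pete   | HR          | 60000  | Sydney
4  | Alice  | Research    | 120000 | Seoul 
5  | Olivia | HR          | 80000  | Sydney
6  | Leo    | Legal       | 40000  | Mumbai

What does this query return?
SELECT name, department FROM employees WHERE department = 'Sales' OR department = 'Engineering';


Filtering: department = 'Sales' OR 'Engineering'
Matching: 1 rows

1 rows:
Jack, Engineering


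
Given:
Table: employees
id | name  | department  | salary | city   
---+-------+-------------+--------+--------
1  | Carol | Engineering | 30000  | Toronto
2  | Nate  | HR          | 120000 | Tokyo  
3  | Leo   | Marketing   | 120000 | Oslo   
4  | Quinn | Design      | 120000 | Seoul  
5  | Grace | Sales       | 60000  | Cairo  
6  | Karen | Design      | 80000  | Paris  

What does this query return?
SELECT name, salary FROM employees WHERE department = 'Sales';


Filtering: department = 'Sales'
Matching rows: 1

1 rows:
Grace, 60000


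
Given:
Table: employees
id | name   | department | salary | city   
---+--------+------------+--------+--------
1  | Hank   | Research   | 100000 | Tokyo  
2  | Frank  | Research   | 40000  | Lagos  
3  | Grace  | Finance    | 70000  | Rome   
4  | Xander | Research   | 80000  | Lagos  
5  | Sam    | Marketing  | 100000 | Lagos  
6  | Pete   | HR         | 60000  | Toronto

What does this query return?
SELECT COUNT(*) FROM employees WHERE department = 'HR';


Counting rows where department = 'HR'
  Pete -> MATCH


1


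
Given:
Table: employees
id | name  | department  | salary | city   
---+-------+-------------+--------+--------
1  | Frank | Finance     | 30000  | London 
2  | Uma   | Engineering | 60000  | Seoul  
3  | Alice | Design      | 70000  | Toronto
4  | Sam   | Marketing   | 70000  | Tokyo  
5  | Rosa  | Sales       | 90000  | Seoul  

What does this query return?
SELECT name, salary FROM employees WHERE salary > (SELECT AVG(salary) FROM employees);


Subquery: AVG(salary) = 64000.0
Filtering: salary > 64000.0
  Alice (70000) -> MATCH
  Sam (70000) -> MATCH
  Rosa (90000) -> MATCH


3 rows:
Alice, 70000
Sam, 70000
Rosa, 90000


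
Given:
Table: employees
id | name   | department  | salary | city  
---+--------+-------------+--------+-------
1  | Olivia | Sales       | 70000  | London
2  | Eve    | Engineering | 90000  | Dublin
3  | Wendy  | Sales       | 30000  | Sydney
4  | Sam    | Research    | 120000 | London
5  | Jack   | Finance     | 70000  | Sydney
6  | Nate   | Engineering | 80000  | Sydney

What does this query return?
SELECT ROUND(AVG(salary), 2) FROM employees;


SUM(salary) = 460000
COUNT = 6
ROUND(AVG, 2) = ROUND(460000 / 6, 2) = 76666.67

76666.67


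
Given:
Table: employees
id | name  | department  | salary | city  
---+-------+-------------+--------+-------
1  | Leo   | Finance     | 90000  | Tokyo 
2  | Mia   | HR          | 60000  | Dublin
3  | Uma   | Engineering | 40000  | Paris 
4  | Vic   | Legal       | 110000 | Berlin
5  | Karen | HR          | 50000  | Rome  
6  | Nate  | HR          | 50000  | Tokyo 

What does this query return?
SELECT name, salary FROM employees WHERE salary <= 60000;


Filtering: salary <= 60000
Matching: 4 rows

4 rows:
Mia, 60000
Uma, 40000
Karen, 50000
Nate, 50000


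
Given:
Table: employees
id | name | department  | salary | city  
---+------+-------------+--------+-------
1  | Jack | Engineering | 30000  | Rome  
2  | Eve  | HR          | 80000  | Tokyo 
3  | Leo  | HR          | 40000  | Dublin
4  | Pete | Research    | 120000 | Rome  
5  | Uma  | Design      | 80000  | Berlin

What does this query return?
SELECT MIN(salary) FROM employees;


Salaries: 30000, 80000, 40000, 120000, 80000
MIN = 30000

30000


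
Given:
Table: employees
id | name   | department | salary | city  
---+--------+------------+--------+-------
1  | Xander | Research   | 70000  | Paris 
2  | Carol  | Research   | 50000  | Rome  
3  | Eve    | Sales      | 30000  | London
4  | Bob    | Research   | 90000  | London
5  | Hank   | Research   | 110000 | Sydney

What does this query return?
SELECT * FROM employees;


SELECT * returns all 5 rows with all columns

5 rows:
1, Xander, Research, 70000, Paris
2, Carol, Research, 50000, Rome
3, Eve, Sales, 30000, London
4, Bob, Research, 90000, London
5, Hank, Research, 110000, Sydney


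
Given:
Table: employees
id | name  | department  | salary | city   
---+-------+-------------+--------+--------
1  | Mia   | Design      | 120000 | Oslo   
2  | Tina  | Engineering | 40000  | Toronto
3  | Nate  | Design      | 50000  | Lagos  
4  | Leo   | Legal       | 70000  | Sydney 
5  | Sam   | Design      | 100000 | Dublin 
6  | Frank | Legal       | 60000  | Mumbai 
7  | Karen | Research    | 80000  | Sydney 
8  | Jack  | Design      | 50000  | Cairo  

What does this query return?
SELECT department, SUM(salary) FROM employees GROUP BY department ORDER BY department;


Summing salary within each department:
  Design: 120000 + 50000 + 100000 + 50000 = 320000
  Engineering: 40000 = 40000
  Legal: 70000 + 60000 = 130000
  Research: 80000 = 80000


4 groups:
Design, 320000
Engineering, 40000
Legal, 130000
Research, 80000


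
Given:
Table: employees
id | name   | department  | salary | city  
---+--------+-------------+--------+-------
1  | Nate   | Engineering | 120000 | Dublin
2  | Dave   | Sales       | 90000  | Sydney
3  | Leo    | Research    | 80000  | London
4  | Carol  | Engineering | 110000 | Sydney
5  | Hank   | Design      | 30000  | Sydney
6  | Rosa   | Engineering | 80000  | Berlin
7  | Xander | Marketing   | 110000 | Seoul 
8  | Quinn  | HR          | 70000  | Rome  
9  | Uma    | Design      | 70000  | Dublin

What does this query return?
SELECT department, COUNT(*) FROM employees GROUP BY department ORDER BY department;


Assigning each row to its department group:
  Nate -> Engineering
  Dave -> Sales
  Leo -> Research
  Carol -> Engineering
  Hank -> Design
  Rosa -> Engineering
  Xander -> Marketing
  Quinn -> HR
  Uma -> Design


6 groups:
Design, 2
Engineering, 3
HR, 1
Marketing, 1
Research, 1
Sales, 1


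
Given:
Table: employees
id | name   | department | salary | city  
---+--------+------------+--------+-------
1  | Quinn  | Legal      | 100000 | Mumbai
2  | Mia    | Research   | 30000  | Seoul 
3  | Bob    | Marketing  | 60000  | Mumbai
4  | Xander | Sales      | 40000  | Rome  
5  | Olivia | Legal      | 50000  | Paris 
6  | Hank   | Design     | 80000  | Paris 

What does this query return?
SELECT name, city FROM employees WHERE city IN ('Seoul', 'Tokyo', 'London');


Filtering: city IN ('Seoul', 'Tokyo', 'London')
Matching: 1 rows

1 rows:
Mia, Seoul


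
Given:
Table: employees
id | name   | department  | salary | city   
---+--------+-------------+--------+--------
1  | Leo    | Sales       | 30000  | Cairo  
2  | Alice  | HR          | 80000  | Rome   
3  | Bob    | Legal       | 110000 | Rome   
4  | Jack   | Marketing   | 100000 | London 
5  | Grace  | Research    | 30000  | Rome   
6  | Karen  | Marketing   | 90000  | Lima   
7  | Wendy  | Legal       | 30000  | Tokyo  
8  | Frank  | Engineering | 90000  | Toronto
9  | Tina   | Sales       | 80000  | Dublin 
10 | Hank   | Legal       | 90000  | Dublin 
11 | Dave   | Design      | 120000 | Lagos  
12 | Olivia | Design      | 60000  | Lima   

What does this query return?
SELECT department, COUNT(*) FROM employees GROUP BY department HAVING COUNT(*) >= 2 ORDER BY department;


Groups with count >= 2:
  Design: 2 -> PASS
  Legal: 3 -> PASS
  Marketing: 2 -> PASS
  Sales: 2 -> PASS
  Engineering: 1 -> filtered out
  HR: 1 -> filtered out
  Research: 1 -> filtered out


4 groups:
Design, 2
Legal, 3
Marketing, 2
Sales, 2


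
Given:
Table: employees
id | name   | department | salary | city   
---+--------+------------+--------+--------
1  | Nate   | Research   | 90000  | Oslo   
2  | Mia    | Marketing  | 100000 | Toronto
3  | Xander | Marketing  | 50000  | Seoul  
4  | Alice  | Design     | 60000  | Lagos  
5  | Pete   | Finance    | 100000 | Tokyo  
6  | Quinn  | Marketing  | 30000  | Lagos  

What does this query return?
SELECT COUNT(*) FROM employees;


COUNT(*) counts all rows

6


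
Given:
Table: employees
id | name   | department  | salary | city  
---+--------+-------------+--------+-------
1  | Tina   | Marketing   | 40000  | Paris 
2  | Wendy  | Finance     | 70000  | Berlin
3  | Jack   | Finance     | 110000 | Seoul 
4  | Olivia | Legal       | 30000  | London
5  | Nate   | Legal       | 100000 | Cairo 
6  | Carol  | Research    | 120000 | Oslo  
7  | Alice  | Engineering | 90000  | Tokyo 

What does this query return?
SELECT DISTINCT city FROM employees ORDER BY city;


All 'city' values (row order): Paris, Berlin, Seoul, London, Cairo, Oslo, Tokyo
Removing duplicates leaves 7 unique value(s).

7 values:
Berlin
Cairo
London
Oslo
Paris
Seoul
Tokyo


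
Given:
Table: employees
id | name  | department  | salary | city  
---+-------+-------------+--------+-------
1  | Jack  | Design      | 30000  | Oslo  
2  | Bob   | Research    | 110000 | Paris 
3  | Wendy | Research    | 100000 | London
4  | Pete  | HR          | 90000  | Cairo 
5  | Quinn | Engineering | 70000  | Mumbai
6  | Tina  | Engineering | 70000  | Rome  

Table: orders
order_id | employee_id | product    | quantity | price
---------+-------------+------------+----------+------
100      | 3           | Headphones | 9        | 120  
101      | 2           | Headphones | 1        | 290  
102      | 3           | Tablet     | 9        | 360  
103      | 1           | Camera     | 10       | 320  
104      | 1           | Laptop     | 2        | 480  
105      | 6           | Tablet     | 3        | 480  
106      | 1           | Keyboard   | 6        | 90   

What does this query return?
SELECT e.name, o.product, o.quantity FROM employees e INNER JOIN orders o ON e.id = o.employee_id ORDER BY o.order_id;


Joining employees.id = orders.employee_id:
  employee Wendy (id=3) -> order Headphones
  employee Bob (id=2) -> order Headphones
  employee Wendy (id=3) -> order Tablet
  employee Jack (id=1) -> order Camera
  employee Jack (id=1) -> order Laptop
  employee Tina (id=6) -> order Tablet
  employee Jack (id=1) -> order Keyboard


7 rows:
Wendy, Headphones, 9
Bob, Headphones, 1
Wendy, Tablet, 9
Jack, Camera, 10
Jack, Laptop, 2
Tina, Tablet, 3
Jack, Keyboard, 6


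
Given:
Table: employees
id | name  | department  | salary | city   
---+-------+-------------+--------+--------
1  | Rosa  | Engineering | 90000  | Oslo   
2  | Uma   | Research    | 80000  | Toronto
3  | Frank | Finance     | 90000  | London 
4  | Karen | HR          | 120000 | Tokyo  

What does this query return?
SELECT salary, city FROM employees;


Projecting columns: salary, city

4 rows:
90000, Oslo
80000, Toronto
90000, London
120000, Tokyo


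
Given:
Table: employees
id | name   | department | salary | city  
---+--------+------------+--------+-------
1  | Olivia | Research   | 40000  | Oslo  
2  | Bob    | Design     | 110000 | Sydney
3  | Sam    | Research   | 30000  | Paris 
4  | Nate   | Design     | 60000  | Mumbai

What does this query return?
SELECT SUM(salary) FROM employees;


SUM(salary) = 40000 + 110000 + 30000 + 60000 = 240000

240000


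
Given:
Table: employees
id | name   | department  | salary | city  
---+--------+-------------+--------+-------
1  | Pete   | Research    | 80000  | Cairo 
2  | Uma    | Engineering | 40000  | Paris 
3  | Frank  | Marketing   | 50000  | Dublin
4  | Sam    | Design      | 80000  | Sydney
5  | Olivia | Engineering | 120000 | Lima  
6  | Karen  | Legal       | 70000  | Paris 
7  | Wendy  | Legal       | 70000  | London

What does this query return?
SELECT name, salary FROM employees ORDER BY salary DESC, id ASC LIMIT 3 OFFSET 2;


Sort by salary DESC (id ASC tiebreak), then skip 2 and take 3
Rows 3 through 5

3 rows:
Sam, 80000
Karen, 70000
Wendy, 70000


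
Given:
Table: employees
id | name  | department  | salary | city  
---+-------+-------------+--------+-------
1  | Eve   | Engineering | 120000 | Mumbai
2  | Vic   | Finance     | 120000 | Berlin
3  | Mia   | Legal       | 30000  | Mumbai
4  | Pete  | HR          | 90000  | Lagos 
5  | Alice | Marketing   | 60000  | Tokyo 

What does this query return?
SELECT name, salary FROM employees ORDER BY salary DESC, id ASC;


Sorting by salary DESC, then id ASC for ties

5 rows:
Eve, 120000
Vic, 120000
Pete, 90000
Alice, 60000
Mia, 30000


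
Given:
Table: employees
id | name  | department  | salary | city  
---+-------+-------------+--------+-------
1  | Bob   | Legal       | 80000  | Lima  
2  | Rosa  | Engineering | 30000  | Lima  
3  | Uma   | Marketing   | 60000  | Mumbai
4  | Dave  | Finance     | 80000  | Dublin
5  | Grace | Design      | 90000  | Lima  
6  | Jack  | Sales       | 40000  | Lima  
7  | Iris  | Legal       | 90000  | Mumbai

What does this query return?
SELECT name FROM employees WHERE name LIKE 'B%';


LIKE 'B%' matches names starting with 'B'
Matching: 1

1 rows:
Bob


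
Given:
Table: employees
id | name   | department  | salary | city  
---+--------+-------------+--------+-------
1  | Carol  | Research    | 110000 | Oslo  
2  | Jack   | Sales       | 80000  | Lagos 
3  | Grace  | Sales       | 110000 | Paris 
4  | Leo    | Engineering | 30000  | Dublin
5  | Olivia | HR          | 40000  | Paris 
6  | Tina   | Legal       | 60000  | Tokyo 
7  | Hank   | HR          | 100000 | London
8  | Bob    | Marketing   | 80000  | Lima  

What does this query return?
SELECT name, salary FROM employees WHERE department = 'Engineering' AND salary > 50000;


Filtering: department = 'Engineering' AND salary > 50000
Matching: 0 rows

Empty result set (0 rows)


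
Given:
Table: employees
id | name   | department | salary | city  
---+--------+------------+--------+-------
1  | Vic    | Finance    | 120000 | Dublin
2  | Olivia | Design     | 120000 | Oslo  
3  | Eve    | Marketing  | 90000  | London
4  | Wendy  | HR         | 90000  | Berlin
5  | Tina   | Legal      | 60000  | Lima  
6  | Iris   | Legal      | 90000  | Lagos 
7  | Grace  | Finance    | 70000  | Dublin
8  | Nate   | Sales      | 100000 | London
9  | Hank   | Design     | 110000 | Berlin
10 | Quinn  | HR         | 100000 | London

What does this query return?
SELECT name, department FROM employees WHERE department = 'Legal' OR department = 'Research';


Filtering: department = 'Legal' OR 'Research'
Matching: 2 rows

2 rows:
Tina, Legal
Iris, Legal


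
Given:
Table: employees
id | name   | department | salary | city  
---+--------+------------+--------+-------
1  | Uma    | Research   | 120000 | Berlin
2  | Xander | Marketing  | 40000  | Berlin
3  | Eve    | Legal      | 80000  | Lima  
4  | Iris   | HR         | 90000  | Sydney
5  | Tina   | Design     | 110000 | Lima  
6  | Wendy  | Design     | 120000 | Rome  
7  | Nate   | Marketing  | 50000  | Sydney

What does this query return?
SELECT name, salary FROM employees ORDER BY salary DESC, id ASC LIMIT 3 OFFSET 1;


Sort by salary DESC (id ASC tiebreak), then skip 1 and take 3
Rows 2 through 4

3 rows:
Wendy, 120000
Tina, 110000
Iris, 90000


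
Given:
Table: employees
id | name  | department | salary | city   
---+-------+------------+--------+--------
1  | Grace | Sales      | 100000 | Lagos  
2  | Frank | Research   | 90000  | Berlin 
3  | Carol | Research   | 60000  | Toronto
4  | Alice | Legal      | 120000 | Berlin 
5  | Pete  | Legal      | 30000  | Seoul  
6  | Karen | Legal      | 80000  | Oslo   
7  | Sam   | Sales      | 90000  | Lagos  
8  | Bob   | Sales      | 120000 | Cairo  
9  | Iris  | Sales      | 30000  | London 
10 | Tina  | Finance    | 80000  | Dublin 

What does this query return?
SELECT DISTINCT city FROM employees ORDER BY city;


All 'city' values (row order): Lagos, Berlin, Toronto, Berlin, Seoul, Oslo, Lagos, Cairo, London, Dublin
Removing duplicates leaves 8 unique value(s).

8 values:
Berlin
Cairo
Dublin
Lagos
London
Oslo
Seoul
Toronto


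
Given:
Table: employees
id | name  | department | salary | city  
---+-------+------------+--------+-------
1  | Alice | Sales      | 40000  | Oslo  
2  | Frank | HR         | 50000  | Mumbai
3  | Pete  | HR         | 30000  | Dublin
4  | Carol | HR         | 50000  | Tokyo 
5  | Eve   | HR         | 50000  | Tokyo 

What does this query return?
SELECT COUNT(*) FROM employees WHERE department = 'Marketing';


Counting rows where department = 'Marketing'


0


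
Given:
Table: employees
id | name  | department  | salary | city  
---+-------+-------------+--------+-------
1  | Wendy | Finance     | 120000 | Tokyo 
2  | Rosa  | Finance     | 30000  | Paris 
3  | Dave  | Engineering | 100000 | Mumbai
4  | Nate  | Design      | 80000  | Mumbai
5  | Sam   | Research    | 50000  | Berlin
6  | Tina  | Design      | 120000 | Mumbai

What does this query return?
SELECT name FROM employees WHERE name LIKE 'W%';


LIKE 'W%' matches names starting with 'W'
Matching: 1

1 rows:
Wendy


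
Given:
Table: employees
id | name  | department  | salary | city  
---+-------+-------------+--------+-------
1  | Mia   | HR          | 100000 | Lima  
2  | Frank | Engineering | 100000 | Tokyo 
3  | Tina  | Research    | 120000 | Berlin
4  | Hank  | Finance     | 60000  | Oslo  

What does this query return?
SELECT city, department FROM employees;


Projecting columns: city, department

4 rows:
Lima, HR
Tokyo, Engineering
Berlin, Research
Oslo, Finance


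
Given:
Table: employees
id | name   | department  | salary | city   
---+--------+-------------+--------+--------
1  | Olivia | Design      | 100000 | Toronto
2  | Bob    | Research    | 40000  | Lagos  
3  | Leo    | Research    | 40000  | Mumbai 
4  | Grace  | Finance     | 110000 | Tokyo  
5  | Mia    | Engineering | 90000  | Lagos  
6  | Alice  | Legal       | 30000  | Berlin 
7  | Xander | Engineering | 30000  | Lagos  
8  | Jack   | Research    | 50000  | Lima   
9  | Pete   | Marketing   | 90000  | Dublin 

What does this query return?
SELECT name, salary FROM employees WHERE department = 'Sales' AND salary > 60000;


Filtering: department = 'Sales' AND salary > 60000
Matching: 0 rows

Empty result set (0 rows)


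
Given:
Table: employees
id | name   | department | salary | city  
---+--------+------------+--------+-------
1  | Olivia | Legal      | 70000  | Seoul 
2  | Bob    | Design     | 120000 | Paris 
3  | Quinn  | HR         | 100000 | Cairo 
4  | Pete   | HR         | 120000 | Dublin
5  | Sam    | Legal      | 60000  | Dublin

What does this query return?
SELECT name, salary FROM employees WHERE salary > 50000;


Filtering: salary > 50000
Matching: 5 rows

5 rows:
Olivia, 70000
Bob, 120000
Quinn, 100000
Pete, 120000
Sam, 60000


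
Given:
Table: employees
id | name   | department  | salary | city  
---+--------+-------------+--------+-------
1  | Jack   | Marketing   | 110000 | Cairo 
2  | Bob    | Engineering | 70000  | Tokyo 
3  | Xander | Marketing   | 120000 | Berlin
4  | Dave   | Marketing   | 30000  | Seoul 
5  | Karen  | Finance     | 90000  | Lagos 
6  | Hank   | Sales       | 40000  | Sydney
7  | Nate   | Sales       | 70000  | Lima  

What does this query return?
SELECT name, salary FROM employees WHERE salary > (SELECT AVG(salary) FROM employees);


Subquery: AVG(salary) = 75714.29
Filtering: salary > 75714.29
  Jack (110000) -> MATCH
  Xander (120000) -> MATCH
  Karen (90000) -> MATCH


3 rows:
Jack, 110000
Xander, 120000
Karen, 90000


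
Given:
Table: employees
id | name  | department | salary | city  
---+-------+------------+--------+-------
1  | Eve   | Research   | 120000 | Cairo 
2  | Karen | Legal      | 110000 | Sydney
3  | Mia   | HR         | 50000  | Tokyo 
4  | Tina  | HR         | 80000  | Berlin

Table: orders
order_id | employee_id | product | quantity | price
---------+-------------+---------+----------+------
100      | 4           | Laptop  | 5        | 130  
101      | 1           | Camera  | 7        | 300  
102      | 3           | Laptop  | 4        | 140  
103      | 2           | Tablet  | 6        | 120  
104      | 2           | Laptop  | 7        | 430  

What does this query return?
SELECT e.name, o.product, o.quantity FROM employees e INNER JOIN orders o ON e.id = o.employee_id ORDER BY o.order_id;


Joining employees.id = orders.employee_id:
  employee Tina (id=4) -> order Laptop
  employee Eve (id=1) -> order Camera
  employee Mia (id=3) -> order Laptop
  employee Karen (id=2) -> order Tablet
  employee Karen (id=2) -> order Laptop


5 rows:
Tina, Laptop, 5
Eve, Camera, 7
Mia, Laptop, 4
Karen, Tablet, 6
Karen, Laptop, 7


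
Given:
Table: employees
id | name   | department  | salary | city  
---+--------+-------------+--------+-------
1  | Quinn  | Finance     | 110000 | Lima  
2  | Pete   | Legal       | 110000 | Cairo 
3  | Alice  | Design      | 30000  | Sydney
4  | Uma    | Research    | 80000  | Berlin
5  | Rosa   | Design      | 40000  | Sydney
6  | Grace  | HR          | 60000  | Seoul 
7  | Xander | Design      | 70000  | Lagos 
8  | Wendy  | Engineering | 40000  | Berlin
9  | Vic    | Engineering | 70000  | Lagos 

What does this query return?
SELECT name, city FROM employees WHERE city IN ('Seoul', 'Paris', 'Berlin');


Filtering: city IN ('Seoul', 'Paris', 'Berlin')
Matching: 3 rows

3 rows:
Uma, Berlin
Grace, Seoul
Wendy, Berlin


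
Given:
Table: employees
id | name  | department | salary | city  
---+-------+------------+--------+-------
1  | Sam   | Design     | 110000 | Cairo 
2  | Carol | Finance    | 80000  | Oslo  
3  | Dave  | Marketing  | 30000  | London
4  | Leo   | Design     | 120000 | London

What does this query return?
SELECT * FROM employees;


SELECT * returns all 4 rows with all columns

4 rows:
1, Sam, Design, 110000, Cairo
2, Carol, Finance, 80000, Oslo
3, Dave, Marketing, 30000, London
4, Leo, Design, 120000, London


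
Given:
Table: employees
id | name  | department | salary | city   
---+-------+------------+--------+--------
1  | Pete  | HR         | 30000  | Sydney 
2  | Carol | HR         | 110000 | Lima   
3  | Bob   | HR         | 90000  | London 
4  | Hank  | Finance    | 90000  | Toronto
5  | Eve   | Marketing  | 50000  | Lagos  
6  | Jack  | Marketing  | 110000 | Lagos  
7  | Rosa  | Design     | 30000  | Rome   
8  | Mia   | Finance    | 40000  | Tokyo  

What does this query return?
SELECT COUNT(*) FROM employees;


COUNT(*) counts all rows

8


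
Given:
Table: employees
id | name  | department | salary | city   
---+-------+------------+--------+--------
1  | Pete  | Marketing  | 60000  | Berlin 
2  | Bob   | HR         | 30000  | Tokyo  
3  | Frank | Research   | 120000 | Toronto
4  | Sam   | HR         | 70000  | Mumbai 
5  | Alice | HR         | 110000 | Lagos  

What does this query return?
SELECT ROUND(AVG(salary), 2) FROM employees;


SUM(salary) = 390000
COUNT = 5
ROUND(AVG, 2) = ROUND(390000 / 5, 2) = 78000.0

78000.0


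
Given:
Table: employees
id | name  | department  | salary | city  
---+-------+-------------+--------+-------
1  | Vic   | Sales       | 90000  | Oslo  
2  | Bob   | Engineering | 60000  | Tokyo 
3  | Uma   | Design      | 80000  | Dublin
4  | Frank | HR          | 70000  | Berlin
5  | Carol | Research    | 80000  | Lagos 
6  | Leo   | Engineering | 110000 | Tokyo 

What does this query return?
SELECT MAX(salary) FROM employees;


Salaries: 90000, 60000, 80000, 70000, 80000, 110000
MAX = 110000

110000


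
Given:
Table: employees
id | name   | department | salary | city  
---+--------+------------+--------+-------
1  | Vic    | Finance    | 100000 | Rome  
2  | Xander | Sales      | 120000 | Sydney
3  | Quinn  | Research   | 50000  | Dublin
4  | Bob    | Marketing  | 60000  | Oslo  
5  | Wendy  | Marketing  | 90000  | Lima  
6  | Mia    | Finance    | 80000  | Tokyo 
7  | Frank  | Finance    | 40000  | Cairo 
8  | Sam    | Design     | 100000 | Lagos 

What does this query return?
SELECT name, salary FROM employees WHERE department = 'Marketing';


Filtering: department = 'Marketing'
Matching rows: 2

2 rows:
Bob, 60000
Wendy, 90000


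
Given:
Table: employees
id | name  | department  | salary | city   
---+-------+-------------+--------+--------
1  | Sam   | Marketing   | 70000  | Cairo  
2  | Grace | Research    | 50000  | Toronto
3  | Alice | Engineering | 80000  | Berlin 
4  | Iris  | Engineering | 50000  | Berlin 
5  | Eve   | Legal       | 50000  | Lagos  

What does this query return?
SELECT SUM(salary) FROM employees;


SUM(salary) = 70000 + 50000 + 80000 + 50000 + 50000 = 300000

300000


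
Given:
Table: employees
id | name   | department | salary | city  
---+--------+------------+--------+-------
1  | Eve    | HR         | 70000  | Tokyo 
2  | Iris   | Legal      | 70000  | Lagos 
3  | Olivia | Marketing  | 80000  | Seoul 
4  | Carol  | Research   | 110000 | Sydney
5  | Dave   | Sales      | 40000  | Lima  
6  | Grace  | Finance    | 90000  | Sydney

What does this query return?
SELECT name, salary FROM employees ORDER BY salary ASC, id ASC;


Sorting by salary ASC, then id ASC for ties

6 rows:
Dave, 40000
Eve, 70000
Iris, 70000
Olivia, 80000
Grace, 90000
Carol, 110000
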